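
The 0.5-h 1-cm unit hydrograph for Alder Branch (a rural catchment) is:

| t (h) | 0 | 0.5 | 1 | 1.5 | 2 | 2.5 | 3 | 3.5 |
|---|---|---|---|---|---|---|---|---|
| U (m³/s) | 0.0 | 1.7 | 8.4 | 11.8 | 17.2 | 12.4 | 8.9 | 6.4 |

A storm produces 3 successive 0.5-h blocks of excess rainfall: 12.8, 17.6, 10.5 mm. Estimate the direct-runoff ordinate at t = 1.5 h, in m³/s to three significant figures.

Q ≈ 31.7 m³/s

By discrete convolution, Q_j = Σ (P_i / 10 mm) · U_{j−i}.
At t = 1.5 h (j=3): Q = (12.8/10)·11.8 + (17.6/10)·8.4 + (10.5/10)·1.7 = 31.7 m³/s.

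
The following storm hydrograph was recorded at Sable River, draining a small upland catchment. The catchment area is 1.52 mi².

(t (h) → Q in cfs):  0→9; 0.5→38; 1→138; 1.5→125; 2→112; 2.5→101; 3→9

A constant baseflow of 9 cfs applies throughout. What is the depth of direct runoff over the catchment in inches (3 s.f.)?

Direct runoff: 0.0, 29.0, 129.0, 116.0, 103.0, 92.0, 0.0 cfs; ΣQ_DR = 469.0 cfs.
V = ΣQ_DR · Δt = 469.0 × 1800 s = 8.442 × 10^5 ft³.
Over A = 1.52 mi², depth = V / A = 0.239 in.

d ≈ 0.239 in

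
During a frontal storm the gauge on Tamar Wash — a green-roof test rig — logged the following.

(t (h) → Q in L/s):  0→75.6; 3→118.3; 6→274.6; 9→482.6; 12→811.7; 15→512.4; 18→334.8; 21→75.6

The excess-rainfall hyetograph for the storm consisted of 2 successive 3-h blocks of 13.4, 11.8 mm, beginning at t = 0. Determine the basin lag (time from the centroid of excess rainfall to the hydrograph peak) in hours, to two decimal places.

t_L ≈ 9.10 h

Centroid of excess rainfall: t_c = Σ P_i·t̄_i / ΣP_i = 2.9048 h (block centres at 1.5, 4.5 h).
Hydrograph peak occurs at t = 12 h, so basin lag t_L = 12 − 2.9048 = 9.10 h.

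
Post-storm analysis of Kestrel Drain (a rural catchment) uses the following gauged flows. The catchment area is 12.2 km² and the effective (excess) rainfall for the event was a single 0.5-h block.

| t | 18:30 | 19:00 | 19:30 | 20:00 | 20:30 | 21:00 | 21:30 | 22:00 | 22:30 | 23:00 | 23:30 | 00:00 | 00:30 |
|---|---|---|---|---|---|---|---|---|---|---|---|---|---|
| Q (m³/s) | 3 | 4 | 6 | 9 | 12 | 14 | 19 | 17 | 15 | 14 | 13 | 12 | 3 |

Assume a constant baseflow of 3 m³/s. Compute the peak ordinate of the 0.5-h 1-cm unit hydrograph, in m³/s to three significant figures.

U_p ≈ 10.6 m³/s

Direct runoff: 0.0, 1.0, 3.0, 6.0, 9.0, 11.0, 16.0, 14.0, 12.0, 11.0, 10.0, 9.0, 0.0 m³/s; ΣQ_DR = 102.0 m³/s, peak = 16.0 m³/s.
Runoff depth d = ΣQ_DR·Δt / A = 102.0 × 1800 / (12.2 km²) = 15.05 mm.
The 1-cm UH is the DRH scaled by (10 mm)/d, so U_p = 16.0 × 10/15.05 = 10.6 m³/s.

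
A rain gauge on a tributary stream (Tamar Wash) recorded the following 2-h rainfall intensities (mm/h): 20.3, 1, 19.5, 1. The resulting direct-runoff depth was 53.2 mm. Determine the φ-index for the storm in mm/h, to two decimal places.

φ ≈ 6.60 mm/h

Only the 2 blocks with intensity above φ contribute runoff: 20.3, 19.5 mm/h.
Σ(I−φ)·Δt = d  ⇒  (20.3+19.5 − 2φ)·2 = 53.2
φ = (39.80 − 53.2/2) / 2 = 6.60 mm/h.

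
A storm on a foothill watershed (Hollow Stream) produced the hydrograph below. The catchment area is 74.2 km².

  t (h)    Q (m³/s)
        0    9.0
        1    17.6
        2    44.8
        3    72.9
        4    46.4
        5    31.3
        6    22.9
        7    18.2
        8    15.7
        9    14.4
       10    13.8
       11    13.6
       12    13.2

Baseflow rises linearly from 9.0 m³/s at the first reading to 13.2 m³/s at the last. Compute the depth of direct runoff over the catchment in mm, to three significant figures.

Direct runoff: 0.00, 8.25, 35.10, 62.85, 36.00, 20.55, 11.80, 6.75, 3.90, 2.25, 1.30, 0.75, 0.00 m³/s; ΣQ_DR = 189.5 m³/s.
V = ΣQ_DR · Δt = 189.5 × 3600 s = 6.822 × 10^5 m³.
Over A = 74.2 km², depth = V / A = 9.19 mm.

d ≈ 9.19 mm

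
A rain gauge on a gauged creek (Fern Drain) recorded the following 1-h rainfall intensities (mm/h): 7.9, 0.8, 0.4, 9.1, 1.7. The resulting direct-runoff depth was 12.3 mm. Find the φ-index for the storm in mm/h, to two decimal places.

Only the 2 blocks with intensity above φ contribute runoff: 7.9, 9.1 mm/h.
Σ(I−φ)·Δt = d  ⇒  (7.9+9.1 − 2φ)·1 = 12.3
φ = (17.00 − 12.3/1) / 2 = 2.35 mm/h.

φ ≈ 2.35 mm/h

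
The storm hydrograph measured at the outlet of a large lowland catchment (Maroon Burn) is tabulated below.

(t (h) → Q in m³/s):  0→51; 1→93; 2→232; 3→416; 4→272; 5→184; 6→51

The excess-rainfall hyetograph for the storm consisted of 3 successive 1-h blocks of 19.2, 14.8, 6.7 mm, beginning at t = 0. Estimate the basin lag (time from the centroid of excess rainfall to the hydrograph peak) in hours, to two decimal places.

Centroid of excess rainfall: t_c = Σ P_i·t̄_i / ΣP_i = 1.1929 h (block centres at 0.5, 1.5, 2.5 h).
Hydrograph peak occurs at t = 3 h, so basin lag t_L = 3 − 1.1929 = 1.81 h.

t_L ≈ 1.81 h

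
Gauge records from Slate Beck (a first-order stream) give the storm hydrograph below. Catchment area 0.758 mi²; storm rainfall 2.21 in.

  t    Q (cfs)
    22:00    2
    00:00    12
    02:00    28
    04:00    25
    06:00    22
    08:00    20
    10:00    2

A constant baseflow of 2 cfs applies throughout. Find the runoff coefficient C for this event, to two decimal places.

C ≈ 0.18

ΣQ_DR = 97.00 cfs; V = ΣQ_DR·Δt = 6.984 × 10^5 ft³.
Runoff depth d = V / A = 0.3966 in.
C = d / P = 0.3966 / 2.21 = 0.18.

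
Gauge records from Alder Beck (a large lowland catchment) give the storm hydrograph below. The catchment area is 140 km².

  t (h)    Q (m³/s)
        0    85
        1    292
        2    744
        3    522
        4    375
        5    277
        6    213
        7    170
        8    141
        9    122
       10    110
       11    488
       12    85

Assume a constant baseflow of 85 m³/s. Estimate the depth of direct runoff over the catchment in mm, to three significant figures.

Direct runoff: 0.0, 207.0, 659.0, 437.0, 290.0, 192.0, 128.0, 85.0, 56.0, 37.0, 25.0, 403.0, 0.0 m³/s; ΣQ_DR = 2519 m³/s.
V = ΣQ_DR · Δt = 2519 × 3600 s = 9.068 × 10^6 m³.
Over A = 140 km², depth = V / A = 64.8 mm.

d ≈ 64.8 mm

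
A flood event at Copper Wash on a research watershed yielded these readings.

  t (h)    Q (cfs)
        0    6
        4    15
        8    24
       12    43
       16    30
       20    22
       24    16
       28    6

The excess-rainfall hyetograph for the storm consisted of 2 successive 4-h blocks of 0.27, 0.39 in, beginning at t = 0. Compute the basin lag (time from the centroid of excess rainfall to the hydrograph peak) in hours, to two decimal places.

t_L ≈ 7.64 h

Centroid of excess rainfall: t_c = Σ P_i·t̄_i / ΣP_i = 4.3636 h (block centres at 2, 6 h).
Hydrograph peak occurs at t = 12 h, so basin lag t_L = 12 − 4.3636 = 7.64 h.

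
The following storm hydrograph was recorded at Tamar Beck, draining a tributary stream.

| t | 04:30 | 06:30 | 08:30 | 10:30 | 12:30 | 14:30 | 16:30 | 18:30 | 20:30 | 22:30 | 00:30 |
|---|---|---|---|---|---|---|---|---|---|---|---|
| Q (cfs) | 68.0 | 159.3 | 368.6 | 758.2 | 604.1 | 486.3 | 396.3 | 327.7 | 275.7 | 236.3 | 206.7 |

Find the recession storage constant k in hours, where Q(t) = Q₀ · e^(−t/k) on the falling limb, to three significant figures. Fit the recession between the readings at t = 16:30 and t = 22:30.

k ≈ 11.6 h

On the falling limb, Q drops from 396.3 to 236.3 cfs between t = 16:30 and t = 22:30 (Δt = 6 h).
k = −Δt / ln(Q₂/Q₁) = −6 / ln(236.3/396.3) = 11.6 h.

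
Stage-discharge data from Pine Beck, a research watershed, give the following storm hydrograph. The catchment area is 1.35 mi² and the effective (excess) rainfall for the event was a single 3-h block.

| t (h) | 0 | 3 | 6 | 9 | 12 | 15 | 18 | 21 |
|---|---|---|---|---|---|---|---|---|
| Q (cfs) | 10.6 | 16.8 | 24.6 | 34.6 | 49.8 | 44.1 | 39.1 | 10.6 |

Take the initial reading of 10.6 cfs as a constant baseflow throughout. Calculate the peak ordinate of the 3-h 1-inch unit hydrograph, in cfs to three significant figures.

Direct runoff: 0.0, 6.2, 14.0, 24.0, 39.2, 33.5, 28.5, 0.0 cfs; ΣQ_DR = 145.4 cfs, peak = 39.2 cfs.
Runoff depth d = ΣQ_DR·Δt / A = 145.4 × 10800 / (1.35 mi²) = 0.5007 in.
The 1-inch UH is the DRH scaled by (1 in)/d, so U_p = 39.2 × 1/0.5007 = 78.3 cfs.

U_p ≈ 78.3 cfs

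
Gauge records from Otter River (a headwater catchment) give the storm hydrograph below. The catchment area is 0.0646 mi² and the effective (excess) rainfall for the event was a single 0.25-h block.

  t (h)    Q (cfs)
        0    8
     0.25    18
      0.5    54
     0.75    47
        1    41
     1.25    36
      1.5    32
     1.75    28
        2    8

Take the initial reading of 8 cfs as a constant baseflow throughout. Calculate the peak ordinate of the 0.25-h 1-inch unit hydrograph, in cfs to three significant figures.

U_p ≈ 38.4 cfs

Direct runoff: 0.0, 10.0, 46.0, 39.0, 33.0, 28.0, 24.0, 20.0, 0.0 cfs; ΣQ_DR = 200.0 cfs, peak = 46.0 cfs.
Runoff depth d = ΣQ_DR·Δt / A = 200.0 × 900 / (0.0646 mi²) = 1.199 in.
The 1-inch UH is the DRH scaled by (1 in)/d, so U_p = 46.0 × 1/1.199 = 38.4 cfs.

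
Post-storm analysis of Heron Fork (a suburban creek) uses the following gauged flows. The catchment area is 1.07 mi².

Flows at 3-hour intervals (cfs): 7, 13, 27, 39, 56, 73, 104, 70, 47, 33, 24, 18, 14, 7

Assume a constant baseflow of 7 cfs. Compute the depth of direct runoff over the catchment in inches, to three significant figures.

d ≈ 1.89 in

Direct runoff: 0.0, 6.0, 20.0, 32.0, 49.0, 66.0, 97.0, 63.0, 40.0, 26.0, 17.0, 11.0, 7.0, 0.0 cfs; ΣQ_DR = 434.0 cfs.
V = ΣQ_DR · Δt = 434.0 × 10800 s = 4.687 × 10^6 ft³.
Over A = 1.07 mi², depth = V / A = 1.89 in.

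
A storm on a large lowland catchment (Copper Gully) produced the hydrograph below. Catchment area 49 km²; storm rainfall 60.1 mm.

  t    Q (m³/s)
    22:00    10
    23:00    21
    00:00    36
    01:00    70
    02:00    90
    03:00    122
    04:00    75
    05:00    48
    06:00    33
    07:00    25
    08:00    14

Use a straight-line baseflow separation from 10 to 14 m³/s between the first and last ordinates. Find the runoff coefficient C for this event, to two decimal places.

ΣQ_DR = 412.0 m³/s; V = ΣQ_DR·Δt = 1.483 × 10^6 m³.
Runoff depth d = V / A = 30.27 mm.
C = d / P = 30.27 / 60.1 = 0.50.

C ≈ 0.50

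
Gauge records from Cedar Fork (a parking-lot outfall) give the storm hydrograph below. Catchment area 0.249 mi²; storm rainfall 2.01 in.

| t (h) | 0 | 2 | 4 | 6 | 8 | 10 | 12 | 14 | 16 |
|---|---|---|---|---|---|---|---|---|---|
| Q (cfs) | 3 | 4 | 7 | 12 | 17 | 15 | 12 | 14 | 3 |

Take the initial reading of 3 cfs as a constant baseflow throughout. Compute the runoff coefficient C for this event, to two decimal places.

ΣQ_DR = 60.00 cfs; V = ΣQ_DR·Δt = 4.320 × 10^5 ft³.
Runoff depth d = V / A = 0.7468 in.
C = d / P = 0.7468 / 2.01 = 0.37.

C ≈ 0.37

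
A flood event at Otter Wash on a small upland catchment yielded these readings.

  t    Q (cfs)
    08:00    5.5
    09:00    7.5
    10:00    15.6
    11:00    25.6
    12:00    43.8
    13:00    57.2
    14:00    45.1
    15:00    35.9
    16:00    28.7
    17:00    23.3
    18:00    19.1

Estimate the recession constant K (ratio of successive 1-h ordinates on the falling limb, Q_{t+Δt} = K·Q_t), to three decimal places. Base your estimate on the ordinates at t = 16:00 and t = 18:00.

Using the recession-limb readings at t = 16:00 and t = 18:00: Q falls from 28.7 to 19.1 cfs over 2 intervals.
K = (Q₂/Q₁)^(1/2) = (19.1/28.7)^(1/2) = 0.816.

K ≈ 0.816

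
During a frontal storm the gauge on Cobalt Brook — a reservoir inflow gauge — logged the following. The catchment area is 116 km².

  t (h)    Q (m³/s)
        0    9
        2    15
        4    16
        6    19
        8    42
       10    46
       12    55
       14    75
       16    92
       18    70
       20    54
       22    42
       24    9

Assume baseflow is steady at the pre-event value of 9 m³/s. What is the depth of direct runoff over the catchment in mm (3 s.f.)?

Direct runoff: 0.0, 6.0, 7.0, 10.0, 33.0, 37.0, 46.0, 66.0, 83.0, 61.0, 45.0, 33.0, 0.0 m³/s; ΣQ_DR = 427.0 m³/s.
V = ΣQ_DR · Δt = 427.0 × 7200 s = 3.074 × 10^6 m³.
Over A = 116 km², depth = V / A = 26.5 mm.

d ≈ 26.5 mm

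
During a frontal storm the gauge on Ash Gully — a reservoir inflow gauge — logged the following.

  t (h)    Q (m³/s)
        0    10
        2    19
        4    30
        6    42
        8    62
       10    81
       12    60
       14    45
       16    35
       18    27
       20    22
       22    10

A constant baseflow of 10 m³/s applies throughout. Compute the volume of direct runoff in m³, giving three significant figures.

Direct-runoff ordinates (Q − Q_b): 0.0, 9.0, 20.0, 32.0, 52.0, 71.0, 50.0, 35.0, 25.0, 17.0, 12.0, 0.0 m³/s.
ΣQ_DR = 323.0 m³/s.
With Δt = 2 h = 7200 s, V = ΣQ_DR · Δt = 323.0 × 7200 = 2.33 × 10^6 m³.

V ≈ 2.33 × 10^6 m³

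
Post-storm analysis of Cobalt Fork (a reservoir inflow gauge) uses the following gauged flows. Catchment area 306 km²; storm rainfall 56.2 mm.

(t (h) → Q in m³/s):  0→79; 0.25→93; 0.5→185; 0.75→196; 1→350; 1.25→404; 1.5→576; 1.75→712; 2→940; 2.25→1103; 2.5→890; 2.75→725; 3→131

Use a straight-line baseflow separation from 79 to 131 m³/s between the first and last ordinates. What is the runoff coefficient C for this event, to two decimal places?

ΣQ_DR = 5019 m³/s; V = ΣQ_DR·Δt = 4.517 × 10^6 m³.
Runoff depth d = V / A = 14.76 mm.
C = d / P = 14.76 / 56.2 = 0.26.

C ≈ 0.26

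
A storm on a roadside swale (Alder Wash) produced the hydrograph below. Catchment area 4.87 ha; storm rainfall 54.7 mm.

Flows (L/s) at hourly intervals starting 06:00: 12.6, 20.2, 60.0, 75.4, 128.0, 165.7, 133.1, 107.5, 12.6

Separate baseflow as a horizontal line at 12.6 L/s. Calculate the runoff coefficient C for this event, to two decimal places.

C ≈ 0.81

ΣQ_DR = 601.7 L/s; V = ΣQ_DR·Δt = 2.166 × 10^6 L.
Runoff depth d = V / A = 44.48 mm.
C = d / P = 44.48 / 54.7 = 0.81.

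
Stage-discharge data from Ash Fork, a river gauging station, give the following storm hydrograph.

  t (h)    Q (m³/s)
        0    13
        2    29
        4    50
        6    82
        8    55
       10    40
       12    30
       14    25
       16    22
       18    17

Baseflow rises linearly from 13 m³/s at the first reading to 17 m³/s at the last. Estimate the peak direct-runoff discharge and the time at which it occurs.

Q_p = 67.67 m³/s at t = 6 h

Subtracting baseflow gives direct-runoff ordinates: 0.00, 15.56, 36.11, 67.67, 40.22, 24.78, 14.33, 8.89, 5.44, 0.00 m³/s.
The maximum is 67.67 m³/s, occurring at the reading for t = 6 h.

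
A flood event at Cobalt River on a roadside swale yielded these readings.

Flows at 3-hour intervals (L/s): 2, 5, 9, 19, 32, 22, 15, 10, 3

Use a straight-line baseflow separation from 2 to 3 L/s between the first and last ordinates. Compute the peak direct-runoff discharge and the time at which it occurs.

Q_p = 29.50 L/s at t = 12 h

Subtracting baseflow gives direct-runoff ordinates: 0.00, 2.88, 6.75, 16.62, 29.50, 19.38, 12.25, 7.12, 0.00 L/s.
The maximum is 29.50 L/s, occurring at the reading for t = 12 h.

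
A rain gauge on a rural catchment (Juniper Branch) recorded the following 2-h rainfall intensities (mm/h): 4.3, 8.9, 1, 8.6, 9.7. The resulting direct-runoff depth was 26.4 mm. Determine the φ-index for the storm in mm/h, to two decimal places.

Only the 3 blocks with intensity above φ contribute runoff: 8.9, 8.6, 9.7 mm/h.
Σ(I−φ)·Δt = d  ⇒  (8.9+8.6+9.7 − 3φ)·2 = 26.4
φ = (27.20 − 26.4/2) / 3 = 4.67 mm/h.

φ ≈ 4.67 mm/h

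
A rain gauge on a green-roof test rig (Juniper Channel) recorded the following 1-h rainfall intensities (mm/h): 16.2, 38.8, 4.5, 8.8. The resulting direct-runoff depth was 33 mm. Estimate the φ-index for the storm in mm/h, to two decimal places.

Only the 2 blocks with intensity above φ contribute runoff: 16.2, 38.8 mm/h.
Σ(I−φ)·Δt = d  ⇒  (16.2+38.8 − 2φ)·1 = 33
φ = (55.00 − 33/1) / 2 = 11.00 mm/h.

φ ≈ 11.00 mm/h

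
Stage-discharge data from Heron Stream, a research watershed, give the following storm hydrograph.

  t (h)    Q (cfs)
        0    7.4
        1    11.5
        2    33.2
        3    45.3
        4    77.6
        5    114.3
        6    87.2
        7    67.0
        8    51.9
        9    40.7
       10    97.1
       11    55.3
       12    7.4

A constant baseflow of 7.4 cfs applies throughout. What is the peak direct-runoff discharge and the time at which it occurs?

Q_p = 106.9 cfs at t = 5 h

Subtracting baseflow gives direct-runoff ordinates: 0.0, 4.1, 25.8, 37.9, 70.2, 106.9, 79.8, 59.6, 44.5, 33.3, 89.7, 47.9, 0.0 cfs.
The maximum is 106.9 cfs, occurring at the reading for t = 5 h.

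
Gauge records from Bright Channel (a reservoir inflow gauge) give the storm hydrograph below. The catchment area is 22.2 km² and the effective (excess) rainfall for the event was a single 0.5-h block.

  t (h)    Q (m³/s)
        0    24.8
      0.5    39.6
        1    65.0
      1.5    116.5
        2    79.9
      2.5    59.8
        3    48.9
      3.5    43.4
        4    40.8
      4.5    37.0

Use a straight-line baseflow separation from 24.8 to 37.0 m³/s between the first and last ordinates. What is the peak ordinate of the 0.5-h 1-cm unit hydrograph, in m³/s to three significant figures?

U_p ≈ 43.8 m³/s

Direct runoff: 0.00, 13.44, 37.49, 87.63, 49.68, 28.22, 15.97, 9.11, 5.16, 0.00 m³/s; ΣQ_DR = 246.7 m³/s, peak = 87.63 m³/s.
Runoff depth d = ΣQ_DR·Δt / A = 246.7 × 1800 / (22.2 km²) = 20.00 mm.
The 1-cm UH is the DRH scaled by (10 mm)/d, so U_p = 87.63 × 10/20.00 = 43.8 m³/s.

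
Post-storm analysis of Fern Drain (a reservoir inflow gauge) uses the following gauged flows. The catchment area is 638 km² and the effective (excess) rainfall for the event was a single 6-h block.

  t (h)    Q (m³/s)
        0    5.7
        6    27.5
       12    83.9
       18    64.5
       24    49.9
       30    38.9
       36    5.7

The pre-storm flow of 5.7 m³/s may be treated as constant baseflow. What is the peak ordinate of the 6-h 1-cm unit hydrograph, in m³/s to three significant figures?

Direct runoff: 0.0, 21.8, 78.2, 58.8, 44.2, 33.2, 0.0 m³/s; ΣQ_DR = 236.2 m³/s, peak = 78.2 m³/s.
Runoff depth d = ΣQ_DR·Δt / A = 236.2 × 21600 / (638 km²) = 7.997 mm.
The 1-cm UH is the DRH scaled by (10 mm)/d, so U_p = 78.2 × 10/7.997 = 97.8 m³/s.

U_p ≈ 97.8 m³/s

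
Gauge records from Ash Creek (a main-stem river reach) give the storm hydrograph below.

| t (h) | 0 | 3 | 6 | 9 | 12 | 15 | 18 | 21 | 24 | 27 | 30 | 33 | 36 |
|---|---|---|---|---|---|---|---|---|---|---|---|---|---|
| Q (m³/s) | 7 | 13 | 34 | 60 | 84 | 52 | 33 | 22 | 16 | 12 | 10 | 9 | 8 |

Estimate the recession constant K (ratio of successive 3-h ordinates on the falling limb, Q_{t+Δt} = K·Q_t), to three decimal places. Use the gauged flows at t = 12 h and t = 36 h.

K ≈ 0.745

Using the recession-limb readings at t = 12 h and t = 36 h: Q falls from 84 to 8 m³/s over 8 intervals.
K = (Q₂/Q₁)^(1/8) = (8/84)^(1/8) = 0.745.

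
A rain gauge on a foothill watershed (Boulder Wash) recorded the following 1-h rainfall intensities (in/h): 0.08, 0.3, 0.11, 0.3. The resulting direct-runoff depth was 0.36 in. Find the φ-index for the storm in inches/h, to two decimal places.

Only the 2 blocks with intensity above φ contribute runoff: 0.3, 0.3 in/h.
Σ(I−φ)·Δt = d  ⇒  (0.3+0.3 − 2φ)·1 = 0.36
φ = (0.6000 − 0.36/1) / 2 = 0.12 in/h.

φ ≈ 0.12 in/h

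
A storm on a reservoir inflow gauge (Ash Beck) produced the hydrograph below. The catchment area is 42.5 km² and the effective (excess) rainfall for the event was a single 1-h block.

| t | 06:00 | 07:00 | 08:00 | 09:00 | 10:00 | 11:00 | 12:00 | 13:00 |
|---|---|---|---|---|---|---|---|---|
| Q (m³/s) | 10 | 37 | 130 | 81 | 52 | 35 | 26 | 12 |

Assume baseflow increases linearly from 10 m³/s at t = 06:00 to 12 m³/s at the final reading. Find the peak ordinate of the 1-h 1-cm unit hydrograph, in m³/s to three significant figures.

U_p ≈ 47.8 m³/s

Direct runoff: 0.00, 26.71, 119.43, 70.14, 40.86, 23.57, 14.29, 0.00 m³/s; ΣQ_DR = 295.0 m³/s, peak = 119.43 m³/s.
Runoff depth d = ΣQ_DR·Δt / A = 295.0 × 3600 / (42.5 km²) = 24.99 mm.
The 1-cm UH is the DRH scaled by (10 mm)/d, so U_p = 119.43 × 10/24.99 = 47.8 m³/s.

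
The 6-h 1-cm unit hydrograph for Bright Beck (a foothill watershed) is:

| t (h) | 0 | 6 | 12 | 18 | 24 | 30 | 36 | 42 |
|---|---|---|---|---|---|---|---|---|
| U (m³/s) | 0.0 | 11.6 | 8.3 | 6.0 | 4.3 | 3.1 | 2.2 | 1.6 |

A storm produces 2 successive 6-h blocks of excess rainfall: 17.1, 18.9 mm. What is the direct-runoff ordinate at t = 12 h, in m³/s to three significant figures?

By discrete convolution, Q_j = Σ (P_i / 10 mm) · U_{j−i}.
At t = 12 h (j=2): Q = (17.1/10)·8.3 + (18.9/10)·11.6 = 36.1 m³/s.

Q ≈ 36.1 m³/s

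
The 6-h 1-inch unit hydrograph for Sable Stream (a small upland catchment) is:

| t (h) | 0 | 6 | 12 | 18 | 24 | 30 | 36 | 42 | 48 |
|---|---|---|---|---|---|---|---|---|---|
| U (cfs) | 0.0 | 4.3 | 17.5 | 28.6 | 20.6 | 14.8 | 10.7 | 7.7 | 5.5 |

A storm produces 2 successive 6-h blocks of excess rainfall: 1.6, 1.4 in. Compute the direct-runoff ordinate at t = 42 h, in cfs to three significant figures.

By discrete convolution, Q_j = Σ (P_i / 1 in) · U_{j−i}.
At t = 42 h (j=7): Q = (1.6/1)·7.7 + (1.4/1)·10.7 = 27.3 cfs.

Q ≈ 27.3 cfs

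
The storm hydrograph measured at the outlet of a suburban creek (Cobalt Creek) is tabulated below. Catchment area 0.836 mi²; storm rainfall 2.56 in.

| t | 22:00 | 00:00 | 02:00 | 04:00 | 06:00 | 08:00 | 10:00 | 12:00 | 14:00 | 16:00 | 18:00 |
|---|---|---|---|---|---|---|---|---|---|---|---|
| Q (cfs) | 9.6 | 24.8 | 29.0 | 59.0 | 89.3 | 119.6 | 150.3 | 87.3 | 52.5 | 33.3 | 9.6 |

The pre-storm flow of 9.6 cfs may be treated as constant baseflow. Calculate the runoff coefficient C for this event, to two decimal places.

C ≈ 0.81

ΣQ_DR = 558.7 cfs; V = ΣQ_DR·Δt = 4.023 × 10^6 ft³.
Runoff depth d = V / A = 2.071 in.
C = d / P = 2.071 / 2.56 = 0.81.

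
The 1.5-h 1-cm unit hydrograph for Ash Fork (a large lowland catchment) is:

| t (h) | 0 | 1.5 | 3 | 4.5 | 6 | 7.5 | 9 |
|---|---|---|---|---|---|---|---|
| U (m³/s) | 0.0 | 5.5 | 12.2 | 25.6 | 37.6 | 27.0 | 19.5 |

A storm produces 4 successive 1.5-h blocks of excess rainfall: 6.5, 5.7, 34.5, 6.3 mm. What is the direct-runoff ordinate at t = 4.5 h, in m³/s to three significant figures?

By discrete convolution, Q_j = Σ (P_i / 10 mm) · U_{j−i}.
At t = 4.5 h (j=3): Q = (6.5/10)·25.6 + (5.7/10)·12.2 + (34.5/10)·5.5 + (6.3/10)·0.0 = 42.6 m³/s.

Q ≈ 42.6 m³/s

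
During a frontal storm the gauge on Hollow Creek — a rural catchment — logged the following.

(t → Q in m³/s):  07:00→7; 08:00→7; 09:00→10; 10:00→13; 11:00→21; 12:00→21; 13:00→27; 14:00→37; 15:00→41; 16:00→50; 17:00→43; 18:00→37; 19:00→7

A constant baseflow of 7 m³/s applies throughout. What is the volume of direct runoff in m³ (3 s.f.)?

Direct-runoff ordinates (Q − Q_b): 0.0, 0.0, 3.0, 6.0, 14.0, 14.0, 20.0, 30.0, 34.0, 43.0, 36.0, 30.0, 0.0 m³/s.
ΣQ_DR = 230.0 m³/s.
With Δt = 1 h = 3600 s, V = ΣQ_DR · Δt = 230.0 × 3600 = 8.28 × 10^5 m³.

V ≈ 8.28 × 10^5 m³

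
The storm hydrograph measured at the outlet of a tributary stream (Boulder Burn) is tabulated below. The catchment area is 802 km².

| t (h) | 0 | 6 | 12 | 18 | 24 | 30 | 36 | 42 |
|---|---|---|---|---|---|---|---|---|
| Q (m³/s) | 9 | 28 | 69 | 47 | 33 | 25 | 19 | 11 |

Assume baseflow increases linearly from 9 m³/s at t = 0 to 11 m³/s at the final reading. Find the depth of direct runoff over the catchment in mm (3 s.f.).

Direct runoff: 0.00, 18.71, 59.43, 37.14, 22.86, 14.57, 8.29, 0.00 m³/s; ΣQ_DR = 161.0 m³/s.
V = ΣQ_DR · Δt = 161.0 × 21600 s = 3.478 × 10^6 m³.
Over A = 802 km², depth = V / A = 4.34 mm.

d ≈ 4.34 mm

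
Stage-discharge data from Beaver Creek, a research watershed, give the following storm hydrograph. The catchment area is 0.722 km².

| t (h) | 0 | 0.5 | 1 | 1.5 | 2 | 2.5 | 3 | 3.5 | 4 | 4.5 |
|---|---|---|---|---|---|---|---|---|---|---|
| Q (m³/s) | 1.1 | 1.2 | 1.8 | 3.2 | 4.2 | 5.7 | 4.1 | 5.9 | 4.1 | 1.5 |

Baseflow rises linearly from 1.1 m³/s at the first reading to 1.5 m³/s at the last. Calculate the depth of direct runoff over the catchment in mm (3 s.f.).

Direct runoff: 0.00, 0.06, 0.61, 1.97, 2.92, 4.38, 2.73, 4.49, 2.64, 0.00 m³/s; ΣQ_DR = 19.80 m³/s.
V = ΣQ_DR · Δt = 19.80 × 1800 s = 35640 m³.
Over A = 0.722 km², depth = V / A = 49.4 mm.

d ≈ 49.4 mm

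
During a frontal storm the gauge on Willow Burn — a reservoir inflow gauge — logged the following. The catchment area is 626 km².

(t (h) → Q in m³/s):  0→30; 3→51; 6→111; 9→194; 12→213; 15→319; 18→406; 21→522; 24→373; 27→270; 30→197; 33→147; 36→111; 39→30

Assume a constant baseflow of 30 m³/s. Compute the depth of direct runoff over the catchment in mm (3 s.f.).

d ≈ 44.1 mm

Direct runoff: 0.0, 21.0, 81.0, 164.0, 183.0, 289.0, 376.0, 492.0, 343.0, 240.0, 167.0, 117.0, 81.0, 0.0 m³/s; ΣQ_DR = 2554 m³/s.
V = ΣQ_DR · Δt = 2554 × 10800 s = 2.758 × 10^7 m³.
Over A = 626 km², depth = V / A = 44.1 mm.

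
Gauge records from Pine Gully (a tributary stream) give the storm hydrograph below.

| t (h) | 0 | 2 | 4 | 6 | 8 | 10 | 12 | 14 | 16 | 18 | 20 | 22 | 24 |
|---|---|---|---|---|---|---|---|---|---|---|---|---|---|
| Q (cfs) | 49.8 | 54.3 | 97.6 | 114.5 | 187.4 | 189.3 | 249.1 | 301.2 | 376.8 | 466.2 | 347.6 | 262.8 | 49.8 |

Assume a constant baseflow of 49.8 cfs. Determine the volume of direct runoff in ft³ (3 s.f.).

Direct-runoff ordinates (Q − Q_b): 0.0, 4.5, 47.8, 64.7, 137.6, 139.5, 199.3, 251.4, 327.0, 416.4, 297.8, 213.0, 0.0 cfs.
ΣQ_DR = 2099 cfs.
With Δt = 2 h = 7200 s, V = ΣQ_DR · Δt = 2099 × 7200 = 1.51 × 10^7 ft³.

V ≈ 1.51 × 10^7 ft³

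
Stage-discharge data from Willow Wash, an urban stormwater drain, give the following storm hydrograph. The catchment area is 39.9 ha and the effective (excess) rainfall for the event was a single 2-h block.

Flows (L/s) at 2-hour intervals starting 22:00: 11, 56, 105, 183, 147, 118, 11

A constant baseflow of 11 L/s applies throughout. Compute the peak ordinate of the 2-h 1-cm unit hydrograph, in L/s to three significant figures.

U_p ≈ 172 L/s

Direct runoff: 0.0, 45.0, 94.0, 172.0, 136.0, 107.0, 0.0 L/s; ΣQ_DR = 554.0 L/s, peak = 172.0 L/s.
Runoff depth d = ΣQ_DR·Δt / A = 554.0 × 7200 / (39.9 ha) = 9.997 mm.
The 1-cm UH is the DRH scaled by (10 mm)/d, so U_p = 172.0 × 10/9.997 = 172 L/s.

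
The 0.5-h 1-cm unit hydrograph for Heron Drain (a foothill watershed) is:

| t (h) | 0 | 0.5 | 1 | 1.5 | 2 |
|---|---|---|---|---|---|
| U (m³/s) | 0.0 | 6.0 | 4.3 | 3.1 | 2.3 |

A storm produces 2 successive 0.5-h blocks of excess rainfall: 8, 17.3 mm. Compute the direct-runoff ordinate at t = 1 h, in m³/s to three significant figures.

Q ≈ 13.8 m³/s

By discrete convolution, Q_j = Σ (P_i / 10 mm) · U_{j−i}.
At t = 1 h (j=2): Q = (8/10)·4.3 + (17.3/10)·6.0 = 13.8 m³/s.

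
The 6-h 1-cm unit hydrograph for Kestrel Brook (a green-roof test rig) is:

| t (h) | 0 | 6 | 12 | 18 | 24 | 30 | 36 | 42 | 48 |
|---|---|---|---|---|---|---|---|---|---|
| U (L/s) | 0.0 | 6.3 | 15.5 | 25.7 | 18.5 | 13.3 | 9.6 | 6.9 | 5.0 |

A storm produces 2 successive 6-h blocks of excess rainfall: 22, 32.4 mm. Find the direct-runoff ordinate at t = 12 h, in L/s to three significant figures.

By discrete convolution, Q_j = Σ (P_i / 10 mm) · U_{j−i}.
At t = 12 h (j=2): Q = (22/10)·15.5 + (32.4/10)·6.3 = 54.5 L/s.

Q ≈ 54.5 L/s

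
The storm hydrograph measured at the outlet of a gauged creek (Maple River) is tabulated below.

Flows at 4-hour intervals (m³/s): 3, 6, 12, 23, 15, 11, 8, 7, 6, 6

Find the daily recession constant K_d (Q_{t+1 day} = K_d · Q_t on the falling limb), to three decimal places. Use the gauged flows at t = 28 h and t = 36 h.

Between t = 28 h and t = 36 h the flow falls from 7 to 6 m³/s over 2×4 h = 8 h.
Per-interval ratio K = (6/7)^(1/2) = 0.9258; K_d = K^(24/4) = 0.630.

K_d ≈ 0.630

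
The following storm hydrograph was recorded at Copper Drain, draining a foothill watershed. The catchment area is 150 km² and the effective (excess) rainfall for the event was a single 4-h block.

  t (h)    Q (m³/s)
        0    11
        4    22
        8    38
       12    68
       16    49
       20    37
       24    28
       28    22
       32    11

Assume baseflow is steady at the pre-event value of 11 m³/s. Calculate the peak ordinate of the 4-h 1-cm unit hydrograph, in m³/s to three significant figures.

Direct runoff: 0.0, 11.0, 27.0, 57.0, 38.0, 26.0, 17.0, 11.0, 0.0 m³/s; ΣQ_DR = 187.0 m³/s, peak = 57.0 m³/s.
Runoff depth d = ΣQ_DR·Δt / A = 187.0 × 14400 / (150 km²) = 17.95 mm.
The 1-cm UH is the DRH scaled by (10 mm)/d, so U_p = 57.0 × 10/17.95 = 31.8 m³/s.

U_p ≈ 31.8 m³/s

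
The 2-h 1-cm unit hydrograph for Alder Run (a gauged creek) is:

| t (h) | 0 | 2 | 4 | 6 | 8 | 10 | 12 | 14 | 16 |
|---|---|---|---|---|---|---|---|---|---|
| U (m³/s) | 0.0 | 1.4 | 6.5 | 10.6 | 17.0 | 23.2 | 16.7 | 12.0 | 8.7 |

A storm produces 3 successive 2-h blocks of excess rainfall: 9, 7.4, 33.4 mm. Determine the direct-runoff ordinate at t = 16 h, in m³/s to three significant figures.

Q ≈ 72.5 m³/s

By discrete convolution, Q_j = Σ (P_i / 10 mm) · U_{j−i}.
At t = 16 h (j=8): Q = (9/10)·8.7 + (7.4/10)·12.0 + (33.4/10)·16.7 = 72.5 m³/s.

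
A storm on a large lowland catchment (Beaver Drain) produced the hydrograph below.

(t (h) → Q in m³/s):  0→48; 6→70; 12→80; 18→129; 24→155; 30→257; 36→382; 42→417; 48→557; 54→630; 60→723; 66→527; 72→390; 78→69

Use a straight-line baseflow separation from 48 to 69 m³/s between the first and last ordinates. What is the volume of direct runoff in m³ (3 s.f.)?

V ≈ 7.81 × 10^7 m³

Direct-runoff ordinates (Q − Q_b): 0.00, 20.38, 28.77, 76.15, 100.54, 200.92, 324.31, 357.69, 496.08, 567.46, 658.85, 461.23, 322.62, 0.00 m³/s.
ΣQ_DR = 3615 m³/s.
With Δt = 6 h = 21600 s, V = ΣQ_DR · Δt = 3615 × 21600 = 7.81 × 10^7 m³.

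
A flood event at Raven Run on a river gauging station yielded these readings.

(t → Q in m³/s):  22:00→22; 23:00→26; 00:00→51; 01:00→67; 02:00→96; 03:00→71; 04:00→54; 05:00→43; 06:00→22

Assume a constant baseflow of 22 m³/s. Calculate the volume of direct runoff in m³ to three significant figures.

Direct-runoff ordinates (Q − Q_b): 0.0, 4.0, 29.0, 45.0, 74.0, 49.0, 32.0, 21.0, 0.0 m³/s.
ΣQ_DR = 254.0 m³/s.
With Δt = 1 h = 3600 s, V = ΣQ_DR · Δt = 254.0 × 3600 = 9.14 × 10^5 m³.

V ≈ 9.14 × 10^5 m³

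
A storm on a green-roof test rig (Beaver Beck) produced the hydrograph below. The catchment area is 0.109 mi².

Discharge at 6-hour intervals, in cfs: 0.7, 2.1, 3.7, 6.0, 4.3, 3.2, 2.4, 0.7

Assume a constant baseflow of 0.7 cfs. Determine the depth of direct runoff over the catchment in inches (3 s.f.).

d ≈ 1.49 in

Direct runoff: 0.0, 1.4, 3.0, 5.3, 3.6, 2.5, 1.7, 0.0 cfs; ΣQ_DR = 17.50 cfs.
V = ΣQ_DR · Δt = 17.50 × 21600 s = 3.780 × 10^5 ft³.
Over A = 0.109 mi², depth = V / A = 1.49 in.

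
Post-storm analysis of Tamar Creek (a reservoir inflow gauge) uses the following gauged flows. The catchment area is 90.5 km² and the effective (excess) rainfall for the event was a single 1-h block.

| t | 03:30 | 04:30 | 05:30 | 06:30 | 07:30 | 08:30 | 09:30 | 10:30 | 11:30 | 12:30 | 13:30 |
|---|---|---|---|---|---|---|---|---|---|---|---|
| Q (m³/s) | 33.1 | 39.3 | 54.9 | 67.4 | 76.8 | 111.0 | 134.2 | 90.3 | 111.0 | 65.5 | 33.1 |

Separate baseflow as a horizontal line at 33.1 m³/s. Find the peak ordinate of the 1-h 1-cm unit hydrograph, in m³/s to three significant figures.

U_p ≈ 56.2 m³/s

Direct runoff: 0.0, 6.2, 21.8, 34.3, 43.7, 77.9, 101.1, 57.2, 77.9, 32.4, 0.0 m³/s; ΣQ_DR = 452.5 m³/s, peak = 101.1 m³/s.
Runoff depth d = ΣQ_DR·Δt / A = 452.5 × 3600 / (90.5 km²) = 18.00 mm.
The 1-cm UH is the DRH scaled by (10 mm)/d, so U_p = 101.1 × 10/18.00 = 56.2 m³/s.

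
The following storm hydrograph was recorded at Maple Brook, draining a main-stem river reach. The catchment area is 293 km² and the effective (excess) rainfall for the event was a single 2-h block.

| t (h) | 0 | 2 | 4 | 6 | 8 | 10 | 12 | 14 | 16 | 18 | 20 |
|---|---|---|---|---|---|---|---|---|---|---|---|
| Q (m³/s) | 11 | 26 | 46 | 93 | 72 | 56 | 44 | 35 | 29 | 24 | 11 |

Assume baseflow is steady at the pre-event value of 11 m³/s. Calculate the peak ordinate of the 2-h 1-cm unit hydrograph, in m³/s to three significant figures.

U_p ≈ 102 m³/s

Direct runoff: 0.0, 15.0, 35.0, 82.0, 61.0, 45.0, 33.0, 24.0, 18.0, 13.0, 0.0 m³/s; ΣQ_DR = 326.0 m³/s, peak = 82.0 m³/s.
Runoff depth d = ΣQ_DR·Δt / A = 326.0 × 7200 / (293 km²) = 8.011 mm.
The 1-cm UH is the DRH scaled by (10 mm)/d, so U_p = 82.0 × 10/8.011 = 102 m³/s.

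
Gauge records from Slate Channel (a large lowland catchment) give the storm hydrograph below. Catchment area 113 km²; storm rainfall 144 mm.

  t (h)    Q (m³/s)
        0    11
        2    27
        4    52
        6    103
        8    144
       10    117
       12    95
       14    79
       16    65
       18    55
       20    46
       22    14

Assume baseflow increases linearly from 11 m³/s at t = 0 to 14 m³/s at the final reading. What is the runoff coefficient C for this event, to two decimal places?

ΣQ_DR = 658.0 m³/s; V = ΣQ_DR·Δt = 4.738 × 10^6 m³.
Runoff depth d = V / A = 41.93 mm.
C = d / P = 41.93 / 144 = 0.29.

C ≈ 0.29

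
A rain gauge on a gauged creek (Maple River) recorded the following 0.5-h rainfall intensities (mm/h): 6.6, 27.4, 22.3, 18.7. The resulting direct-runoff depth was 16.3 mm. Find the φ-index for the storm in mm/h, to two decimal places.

φ ≈ 11.93 mm/h

Only the 3 blocks with intensity above φ contribute runoff: 27.4, 22.3, 18.7 mm/h.
Σ(I−φ)·Δt = d  ⇒  (27.4+22.3+18.7 − 3φ)·0.5 = 16.3
φ = (68.40 − 16.3/0.5) / 3 = 11.93 mm/h.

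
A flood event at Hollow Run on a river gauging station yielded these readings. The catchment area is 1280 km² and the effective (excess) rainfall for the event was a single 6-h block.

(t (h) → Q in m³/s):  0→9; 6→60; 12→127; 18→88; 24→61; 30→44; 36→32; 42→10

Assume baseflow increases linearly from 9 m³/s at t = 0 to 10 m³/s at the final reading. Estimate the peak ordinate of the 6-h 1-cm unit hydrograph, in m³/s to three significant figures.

Direct runoff: 0.00, 50.86, 117.71, 78.57, 51.43, 34.29, 22.14, 0.00 m³/s; ΣQ_DR = 355.0 m³/s, peak = 117.71 m³/s.
Runoff depth d = ΣQ_DR·Δt / A = 355.0 × 21600 / (1280 km²) = 5.991 mm.
The 1-cm UH is the DRH scaled by (10 mm)/d, so U_p = 117.71 × 10/5.991 = 196 m³/s.

U_p ≈ 196 m³/s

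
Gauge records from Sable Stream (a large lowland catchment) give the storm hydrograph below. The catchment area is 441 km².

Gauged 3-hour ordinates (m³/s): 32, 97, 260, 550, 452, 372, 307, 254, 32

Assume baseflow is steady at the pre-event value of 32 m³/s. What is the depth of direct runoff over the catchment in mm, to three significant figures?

Direct runoff: 0.0, 65.0, 228.0, 518.0, 420.0, 340.0, 275.0, 222.0, 0.0 m³/s; ΣQ_DR = 2068 m³/s.
V = ΣQ_DR · Δt = 2068 × 10800 s = 2.233 × 10^7 m³.
Over A = 441 km², depth = V / A = 50.6 mm.

d ≈ 50.6 mm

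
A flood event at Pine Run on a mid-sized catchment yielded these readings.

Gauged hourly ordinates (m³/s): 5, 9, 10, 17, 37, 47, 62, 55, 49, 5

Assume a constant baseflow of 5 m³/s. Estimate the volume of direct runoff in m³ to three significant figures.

V ≈ 8.86 × 10^5 m³

Direct-runoff ordinates (Q − Q_b): 0.0, 4.0, 5.0, 12.0, 32.0, 42.0, 57.0, 50.0, 44.0, 0.0 m³/s.
ΣQ_DR = 246.0 m³/s.
With Δt = 1 h = 3600 s, V = ΣQ_DR · Δt = 246.0 × 3600 = 8.86 × 10^5 m³.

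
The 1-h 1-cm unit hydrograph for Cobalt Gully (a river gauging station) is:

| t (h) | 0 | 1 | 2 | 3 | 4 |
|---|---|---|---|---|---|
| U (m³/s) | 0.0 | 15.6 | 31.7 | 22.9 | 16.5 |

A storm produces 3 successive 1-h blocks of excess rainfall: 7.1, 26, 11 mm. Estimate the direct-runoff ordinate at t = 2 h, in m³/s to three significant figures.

Q ≈ 63.1 m³/s

By discrete convolution, Q_j = Σ (P_i / 10 mm) · U_{j−i}.
At t = 2 h (j=2): Q = (7.1/10)·31.7 + (26/10)·15.6 + (11/10)·0.0 = 63.1 m³/s.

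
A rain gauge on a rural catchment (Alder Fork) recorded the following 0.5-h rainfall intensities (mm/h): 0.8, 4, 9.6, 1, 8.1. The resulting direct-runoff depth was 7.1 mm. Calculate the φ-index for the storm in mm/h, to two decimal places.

φ ≈ 2.50 mm/h

Only the 3 blocks with intensity above φ contribute runoff: 4, 9.6, 8.1 mm/h.
Σ(I−φ)·Δt = d  ⇒  (4+9.6+8.1 − 3φ)·0.5 = 7.1
φ = (21.70 − 7.1/0.5) / 3 = 2.50 mm/h.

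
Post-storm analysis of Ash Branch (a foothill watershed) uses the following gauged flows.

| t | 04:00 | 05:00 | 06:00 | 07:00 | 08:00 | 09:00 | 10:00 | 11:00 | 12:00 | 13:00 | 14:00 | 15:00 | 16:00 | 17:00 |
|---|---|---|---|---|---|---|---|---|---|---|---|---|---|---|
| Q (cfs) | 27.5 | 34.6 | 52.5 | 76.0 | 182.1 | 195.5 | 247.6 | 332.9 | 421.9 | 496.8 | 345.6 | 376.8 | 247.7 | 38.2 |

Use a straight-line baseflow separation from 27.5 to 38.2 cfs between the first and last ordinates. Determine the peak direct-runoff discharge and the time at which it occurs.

Subtracting baseflow gives direct-runoff ordinates: 0.00, 6.28, 23.35, 46.03, 151.31, 163.88, 215.16, 299.64, 387.82, 461.89, 309.87, 340.25, 210.32, 0.00 cfs.
The maximum is 461.89 cfs, occurring at the reading for t = 13:00.

Q_p = 461.89 cfs at t = 13:00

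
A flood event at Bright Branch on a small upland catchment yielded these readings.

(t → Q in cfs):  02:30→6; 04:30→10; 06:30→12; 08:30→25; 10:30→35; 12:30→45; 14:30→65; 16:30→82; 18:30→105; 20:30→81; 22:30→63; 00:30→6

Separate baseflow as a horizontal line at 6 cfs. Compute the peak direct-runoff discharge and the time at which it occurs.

Subtracting baseflow gives direct-runoff ordinates: 0.0, 4.0, 6.0, 19.0, 29.0, 39.0, 59.0, 76.0, 99.0, 75.0, 57.0, 0.0 cfs.
The maximum is 99.0 cfs, occurring at the reading for t = 18:30.

Q_p = 99.0 cfs at t = 18:30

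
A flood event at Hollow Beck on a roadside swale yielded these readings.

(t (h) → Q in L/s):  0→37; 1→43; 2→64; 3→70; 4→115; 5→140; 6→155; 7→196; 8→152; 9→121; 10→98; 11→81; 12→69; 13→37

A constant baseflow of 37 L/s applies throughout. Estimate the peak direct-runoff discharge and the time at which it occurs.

Subtracting baseflow gives direct-runoff ordinates: 0.0, 6.0, 27.0, 33.0, 78.0, 103.0, 118.0, 159.0, 115.0, 84.0, 61.0, 44.0, 32.0, 0.0 L/s.
The maximum is 159.0 L/s, occurring at the reading for t = 7 h.

Q_p = 159.0 L/s at t = 7 h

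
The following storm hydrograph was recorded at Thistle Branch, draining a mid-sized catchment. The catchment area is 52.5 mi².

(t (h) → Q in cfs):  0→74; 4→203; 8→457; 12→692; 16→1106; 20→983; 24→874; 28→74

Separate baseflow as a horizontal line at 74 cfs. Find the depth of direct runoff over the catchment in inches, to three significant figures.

d ≈ 0.457 in

Direct runoff: 0.0, 129.0, 383.0, 618.0, 1032.0, 909.0, 800.0, 0.0 cfs; ΣQ_DR = 3871 cfs.
V = ΣQ_DR · Δt = 3871 × 14400 s = 5.574 × 10^7 ft³.
Over A = 52.5 mi², depth = V / A = 0.457 in.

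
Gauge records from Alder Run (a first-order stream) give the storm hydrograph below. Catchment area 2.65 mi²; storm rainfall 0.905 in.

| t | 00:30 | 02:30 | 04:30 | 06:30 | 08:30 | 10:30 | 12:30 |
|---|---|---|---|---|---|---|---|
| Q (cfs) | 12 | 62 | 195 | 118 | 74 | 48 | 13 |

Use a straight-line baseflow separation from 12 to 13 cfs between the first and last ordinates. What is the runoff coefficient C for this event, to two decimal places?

ΣQ_DR = 434.5 cfs; V = ΣQ_DR·Δt = 3.128 × 10^6 ft³.
Runoff depth d = V / A = 0.5081 in.
C = d / P = 0.5081 / 0.905 = 0.56.

C ≈ 0.56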